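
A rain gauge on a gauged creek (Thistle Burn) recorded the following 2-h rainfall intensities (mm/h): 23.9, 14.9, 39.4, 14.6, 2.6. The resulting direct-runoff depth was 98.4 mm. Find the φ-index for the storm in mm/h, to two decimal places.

φ ≈ 10.90 mm/h

Only the 4 blocks with intensity above φ contribute runoff: 23.9, 14.9, 39.4, 14.6 mm/h.
Σ(I−φ)·Δt = d  ⇒  (23.9+14.9+39.4+14.6 − 4φ)·2 = 98.4
φ = (92.80 − 98.4/2) / 4 = 10.90 mm/h.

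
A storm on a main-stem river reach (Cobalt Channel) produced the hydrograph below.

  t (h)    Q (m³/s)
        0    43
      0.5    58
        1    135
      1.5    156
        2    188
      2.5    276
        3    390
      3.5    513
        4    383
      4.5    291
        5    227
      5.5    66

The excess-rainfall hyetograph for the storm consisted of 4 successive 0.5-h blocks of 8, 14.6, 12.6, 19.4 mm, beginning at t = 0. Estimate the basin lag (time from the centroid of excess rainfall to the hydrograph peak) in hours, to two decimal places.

Centroid of excess rainfall: t_c = Σ P_i·t̄_i / ΣP_i = 1.1474 h (block centres at 0.25, 0.75, 1.25, 1.75 h).
Hydrograph peak occurs at t = 3.5 h, so basin lag t_L = 3.5 − 1.1474 = 2.35 h.

t_L ≈ 2.35 h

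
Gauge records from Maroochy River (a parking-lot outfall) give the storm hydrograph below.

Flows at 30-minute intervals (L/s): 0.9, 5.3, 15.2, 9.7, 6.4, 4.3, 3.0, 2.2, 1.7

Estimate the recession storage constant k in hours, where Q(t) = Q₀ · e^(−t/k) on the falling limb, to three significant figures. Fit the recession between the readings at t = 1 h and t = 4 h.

k ≈ 1.37 h

On the falling limb, Q drops from 15.2 to 1.7 L/s between t = 1 h and t = 4 h (Δt = 3 h).
k = −Δt / ln(Q₂/Q₁) = −3 / ln(1.7/15.2) = 1.37 h.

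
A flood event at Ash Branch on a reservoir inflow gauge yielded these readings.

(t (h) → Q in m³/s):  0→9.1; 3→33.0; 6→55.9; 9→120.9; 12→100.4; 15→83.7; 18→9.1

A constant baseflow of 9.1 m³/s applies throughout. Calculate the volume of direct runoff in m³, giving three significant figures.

Direct-runoff ordinates (Q − Q_b): 0.0, 23.9, 46.8, 111.8, 91.3, 74.6, 0.0 m³/s.
ΣQ_DR = 348.4 m³/s.
With Δt = 3 h = 10800 s, V = ΣQ_DR · Δt = 348.4 × 10800 = 3.76 × 10^6 m³.

V ≈ 3.76 × 10^6 m³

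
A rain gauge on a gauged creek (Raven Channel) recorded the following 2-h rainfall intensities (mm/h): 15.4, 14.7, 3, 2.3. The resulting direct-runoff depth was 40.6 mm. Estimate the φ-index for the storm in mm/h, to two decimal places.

φ ≈ 4.90 mm/h

Only the 2 blocks with intensity above φ contribute runoff: 15.4, 14.7 mm/h.
Σ(I−φ)·Δt = d  ⇒  (15.4+14.7 − 2φ)·2 = 40.6
φ = (30.10 − 40.6/2) / 2 = 4.90 mm/h.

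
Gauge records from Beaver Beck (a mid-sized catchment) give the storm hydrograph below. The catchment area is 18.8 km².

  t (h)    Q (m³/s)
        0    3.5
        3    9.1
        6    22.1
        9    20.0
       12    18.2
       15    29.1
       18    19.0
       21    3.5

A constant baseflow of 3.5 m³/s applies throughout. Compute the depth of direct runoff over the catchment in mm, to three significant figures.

d ≈ 55.4 mm

Direct runoff: 0.0, 5.6, 18.6, 16.5, 14.7, 25.6, 15.5, 0.0 m³/s; ΣQ_DR = 96.50 m³/s.
V = ΣQ_DR · Δt = 96.50 × 10800 s = 1.042 × 10^6 m³.
Over A = 18.8 km², depth = V / A = 55.4 mm.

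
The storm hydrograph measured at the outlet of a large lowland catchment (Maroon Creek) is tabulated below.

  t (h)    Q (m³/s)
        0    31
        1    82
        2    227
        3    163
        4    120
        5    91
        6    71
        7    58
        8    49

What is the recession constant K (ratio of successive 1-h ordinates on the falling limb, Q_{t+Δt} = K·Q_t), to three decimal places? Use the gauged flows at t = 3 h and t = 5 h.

K ≈ 0.747

Using the recession-limb readings at t = 3 h and t = 5 h: Q falls from 163 to 91 m³/s over 2 intervals.
K = (Q₂/Q₁)^(1/2) = (91/163)^(1/2) = 0.747.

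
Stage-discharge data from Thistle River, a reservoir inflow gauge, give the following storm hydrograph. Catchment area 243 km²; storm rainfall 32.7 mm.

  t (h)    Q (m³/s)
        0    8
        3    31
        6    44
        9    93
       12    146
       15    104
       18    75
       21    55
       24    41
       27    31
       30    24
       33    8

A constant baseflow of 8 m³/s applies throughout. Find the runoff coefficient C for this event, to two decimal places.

C ≈ 0.77

ΣQ_DR = 564.0 m³/s; V = ΣQ_DR·Δt = 6.091 × 10^6 m³.
Runoff depth d = V / A = 25.07 mm.
C = d / P = 25.07 / 32.7 = 0.77.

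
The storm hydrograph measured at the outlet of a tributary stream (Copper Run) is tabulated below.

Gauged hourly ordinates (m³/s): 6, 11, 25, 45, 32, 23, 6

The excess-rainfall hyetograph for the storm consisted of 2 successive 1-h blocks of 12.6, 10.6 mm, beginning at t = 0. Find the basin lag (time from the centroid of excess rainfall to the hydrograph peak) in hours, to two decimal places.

t_L ≈ 2.04 h

Centroid of excess rainfall: t_c = Σ P_i·t̄_i / ΣP_i = 0.9569 h (block centres at 0.5, 1.5 h).
Hydrograph peak occurs at t = 3 h, so basin lag t_L = 3 − 0.9569 = 2.04 h.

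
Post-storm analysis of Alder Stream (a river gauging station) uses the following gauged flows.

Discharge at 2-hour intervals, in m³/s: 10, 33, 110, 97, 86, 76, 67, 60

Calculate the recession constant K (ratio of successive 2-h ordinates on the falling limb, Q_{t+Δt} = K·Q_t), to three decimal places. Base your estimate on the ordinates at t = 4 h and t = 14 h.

K ≈ 0.886

Using the recession-limb readings at t = 4 h and t = 14 h: Q falls from 110 to 60 m³/s over 5 intervals.
K = (Q₂/Q₁)^(1/5) = (60/110)^(1/5) = 0.886.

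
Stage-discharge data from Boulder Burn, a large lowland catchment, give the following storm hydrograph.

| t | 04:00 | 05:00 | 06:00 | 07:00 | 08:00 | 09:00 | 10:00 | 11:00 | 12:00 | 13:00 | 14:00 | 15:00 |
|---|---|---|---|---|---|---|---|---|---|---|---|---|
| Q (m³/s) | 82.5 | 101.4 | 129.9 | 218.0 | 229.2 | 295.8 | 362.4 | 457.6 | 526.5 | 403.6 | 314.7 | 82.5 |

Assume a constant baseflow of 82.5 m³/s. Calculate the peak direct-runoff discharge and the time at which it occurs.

Q_p = 444.0 m³/s at t = 12:00

Subtracting baseflow gives direct-runoff ordinates: 0.0, 18.9, 47.4, 135.5, 146.7, 213.3, 279.9, 375.1, 444.0, 321.1, 232.2, 0.0 m³/s.
The maximum is 444.0 m³/s, occurring at the reading for t = 12:00.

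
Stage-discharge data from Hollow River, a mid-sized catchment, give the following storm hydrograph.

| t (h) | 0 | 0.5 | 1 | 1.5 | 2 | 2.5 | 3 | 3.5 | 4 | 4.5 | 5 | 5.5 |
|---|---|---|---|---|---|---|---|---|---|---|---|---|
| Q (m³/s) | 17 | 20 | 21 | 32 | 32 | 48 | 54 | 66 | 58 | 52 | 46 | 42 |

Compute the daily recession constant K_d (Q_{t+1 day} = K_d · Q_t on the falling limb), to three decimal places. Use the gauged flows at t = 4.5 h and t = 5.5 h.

K_d ≈ 0.006

Between t = 4.5 h and t = 5.5 h the flow falls from 52 to 42 m³/s over 2×0.5 h = 1 h.
Per-interval ratio K = (42/52)^(1/2) = 0.8987; K_d = K^(24/0.5) = 0.006.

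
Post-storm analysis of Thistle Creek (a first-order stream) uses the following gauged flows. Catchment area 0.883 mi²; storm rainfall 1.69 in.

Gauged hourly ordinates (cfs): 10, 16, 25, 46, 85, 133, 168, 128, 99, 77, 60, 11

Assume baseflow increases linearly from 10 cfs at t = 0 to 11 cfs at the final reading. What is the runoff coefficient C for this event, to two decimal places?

C ≈ 0.76

ΣQ_DR = 732.0 cfs; V = ΣQ_DR·Δt = 2.635 × 10^6 ft³.
Runoff depth d = V / A = 1.285 in.
C = d / P = 1.285 / 1.69 = 0.76.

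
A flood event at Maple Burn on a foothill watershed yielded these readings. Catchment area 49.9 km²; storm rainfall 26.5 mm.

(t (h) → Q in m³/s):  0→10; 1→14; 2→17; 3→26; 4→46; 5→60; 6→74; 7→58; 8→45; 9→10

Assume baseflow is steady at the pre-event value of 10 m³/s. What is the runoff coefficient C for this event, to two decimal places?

C ≈ 0.71

ΣQ_DR = 260.0 m³/s; V = ΣQ_DR·Δt = 9.360 × 10^5 m³.
Runoff depth d = V / A = 18.76 mm.
C = d / P = 18.76 / 26.5 = 0.71.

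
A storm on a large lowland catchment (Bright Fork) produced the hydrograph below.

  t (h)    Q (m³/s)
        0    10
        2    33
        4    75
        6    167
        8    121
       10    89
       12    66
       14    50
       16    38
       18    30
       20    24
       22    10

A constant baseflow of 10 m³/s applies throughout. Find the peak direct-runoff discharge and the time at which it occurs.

Subtracting baseflow gives direct-runoff ordinates: 0.0, 23.0, 65.0, 157.0, 111.0, 79.0, 56.0, 40.0, 28.0, 20.0, 14.0, 0.0 m³/s.
The maximum is 157.0 m³/s, occurring at the reading for t = 6 h.

Q_p = 157.0 m³/s at t = 6 h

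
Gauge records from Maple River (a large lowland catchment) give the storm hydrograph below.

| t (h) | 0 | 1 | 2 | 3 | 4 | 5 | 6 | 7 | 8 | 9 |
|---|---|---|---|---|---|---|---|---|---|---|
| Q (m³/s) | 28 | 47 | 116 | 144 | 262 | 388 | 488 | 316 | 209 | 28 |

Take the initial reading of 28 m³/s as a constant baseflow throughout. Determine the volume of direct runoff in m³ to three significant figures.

Direct-runoff ordinates (Q − Q_b): 0.0, 19.0, 88.0, 116.0, 234.0, 360.0, 460.0, 288.0, 181.0, 0.0 m³/s.
ΣQ_DR = 1746 m³/s.
With Δt = 1 h = 3600 s, V = ΣQ_DR · Δt = 1746 × 3600 = 6.29 × 10^6 m³.

V ≈ 6.29 × 10^6 m³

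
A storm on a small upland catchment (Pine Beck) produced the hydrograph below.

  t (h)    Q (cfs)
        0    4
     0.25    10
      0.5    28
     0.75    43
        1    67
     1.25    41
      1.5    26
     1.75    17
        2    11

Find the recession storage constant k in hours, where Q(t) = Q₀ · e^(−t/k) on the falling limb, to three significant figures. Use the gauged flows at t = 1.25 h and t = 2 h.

k ≈ 0.570 h

On the falling limb, Q drops from 41 to 11 cfs between t = 1.25 h and t = 2 h (Δt = 0.75 h).
k = −Δt / ln(Q₂/Q₁) = −0.75 / ln(11/41) = 0.570 h.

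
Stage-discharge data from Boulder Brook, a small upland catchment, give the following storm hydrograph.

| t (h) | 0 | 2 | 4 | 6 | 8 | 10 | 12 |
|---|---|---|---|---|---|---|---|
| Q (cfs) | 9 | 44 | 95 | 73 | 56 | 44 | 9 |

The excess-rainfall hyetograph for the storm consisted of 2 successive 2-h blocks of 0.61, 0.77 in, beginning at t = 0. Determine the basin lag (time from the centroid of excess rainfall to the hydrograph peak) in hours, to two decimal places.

t_L ≈ 1.88 h

Centroid of excess rainfall: t_c = Σ P_i·t̄_i / ΣP_i = 2.1159 h (block centres at 1, 3 h).
Hydrograph peak occurs at t = 4 h, so basin lag t_L = 4 − 2.1159 = 1.88 h.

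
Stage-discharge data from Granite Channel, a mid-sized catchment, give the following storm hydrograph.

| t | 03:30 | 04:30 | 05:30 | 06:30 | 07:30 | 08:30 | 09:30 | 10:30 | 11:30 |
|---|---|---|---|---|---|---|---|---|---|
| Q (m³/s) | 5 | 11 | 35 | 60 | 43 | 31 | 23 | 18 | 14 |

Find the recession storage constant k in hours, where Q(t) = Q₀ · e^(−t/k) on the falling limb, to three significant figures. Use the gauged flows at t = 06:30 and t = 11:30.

k ≈ 3.44 h

On the falling limb, Q drops from 60 to 14 m³/s between t = 06:30 and t = 11:30 (Δt = 5 h).
k = −Δt / ln(Q₂/Q₁) = −5 / ln(14/60) = 3.44 h.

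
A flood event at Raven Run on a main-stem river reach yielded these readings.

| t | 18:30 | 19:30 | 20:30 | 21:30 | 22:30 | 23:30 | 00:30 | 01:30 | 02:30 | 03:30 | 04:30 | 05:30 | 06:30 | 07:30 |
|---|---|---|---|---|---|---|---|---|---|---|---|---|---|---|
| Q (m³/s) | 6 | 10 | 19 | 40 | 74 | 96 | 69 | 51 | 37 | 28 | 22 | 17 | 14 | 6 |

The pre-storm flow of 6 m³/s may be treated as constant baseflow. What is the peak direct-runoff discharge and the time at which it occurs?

Subtracting baseflow gives direct-runoff ordinates: 0.0, 4.0, 13.0, 34.0, 68.0, 90.0, 63.0, 45.0, 31.0, 22.0, 16.0, 11.0, 8.0, 0.0 m³/s.
The maximum is 90.0 m³/s, occurring at the reading for t = 23:30.

Q_p = 90.0 m³/s at t = 23:30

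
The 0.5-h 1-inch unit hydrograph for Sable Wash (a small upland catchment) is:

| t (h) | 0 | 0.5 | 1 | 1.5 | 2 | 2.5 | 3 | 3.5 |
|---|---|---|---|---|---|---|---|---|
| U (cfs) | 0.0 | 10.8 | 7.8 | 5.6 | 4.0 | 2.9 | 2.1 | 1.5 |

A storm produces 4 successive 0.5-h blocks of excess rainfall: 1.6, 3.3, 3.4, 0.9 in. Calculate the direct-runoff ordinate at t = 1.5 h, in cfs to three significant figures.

By discrete convolution, Q_j = Σ (P_i / 1 in) · U_{j−i}.
At t = 1.5 h (j=3): Q = (1.6/1)·5.6 + (3.3/1)·7.8 + (3.4/1)·10.8 + (0.9/1)·0.0 = 71.4 cfs.

Q ≈ 71.4 cfs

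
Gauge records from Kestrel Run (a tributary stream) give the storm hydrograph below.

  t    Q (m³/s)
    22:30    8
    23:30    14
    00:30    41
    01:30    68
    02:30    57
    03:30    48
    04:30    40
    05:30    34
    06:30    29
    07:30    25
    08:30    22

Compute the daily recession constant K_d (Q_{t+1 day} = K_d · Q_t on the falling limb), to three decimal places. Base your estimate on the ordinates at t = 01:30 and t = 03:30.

K_d ≈ 0.015

Between t = 01:30 and t = 03:30 the flow falls from 68 to 48 m³/s over 2×1 h = 2 h.
Per-interval ratio K = (48/68)^(1/2) = 0.8402; K_d = K^(24/1) = 0.015.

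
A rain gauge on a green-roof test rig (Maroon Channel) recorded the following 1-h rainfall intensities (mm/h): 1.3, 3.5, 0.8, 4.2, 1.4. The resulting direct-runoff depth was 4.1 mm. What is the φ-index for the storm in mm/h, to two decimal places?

φ ≈ 1.80 mm/h

Only the 2 blocks with intensity above φ contribute runoff: 3.5, 4.2 mm/h.
Σ(I−φ)·Δt = d  ⇒  (3.5+4.2 − 2φ)·1 = 4.1
φ = (7.700 − 4.1/1) / 2 = 1.80 mm/h.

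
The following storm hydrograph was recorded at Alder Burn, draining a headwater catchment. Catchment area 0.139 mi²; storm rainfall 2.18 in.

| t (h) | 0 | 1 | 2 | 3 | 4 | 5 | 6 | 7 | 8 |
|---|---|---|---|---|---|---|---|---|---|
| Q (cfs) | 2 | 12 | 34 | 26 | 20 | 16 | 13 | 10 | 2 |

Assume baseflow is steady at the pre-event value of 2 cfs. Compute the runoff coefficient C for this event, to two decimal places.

C ≈ 0.60

ΣQ_DR = 117.0 cfs; V = ΣQ_DR·Δt = 4.212 × 10^5 ft³.
Runoff depth d = V / A = 1.304 in.
C = d / P = 1.304 / 2.18 = 0.60.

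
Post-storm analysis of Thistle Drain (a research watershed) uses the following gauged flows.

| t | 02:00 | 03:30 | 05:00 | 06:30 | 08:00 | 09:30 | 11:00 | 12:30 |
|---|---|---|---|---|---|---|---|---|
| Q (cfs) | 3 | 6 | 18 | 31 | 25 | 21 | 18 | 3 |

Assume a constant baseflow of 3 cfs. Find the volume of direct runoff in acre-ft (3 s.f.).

Direct-runoff ordinates (Q − Q_b): 0.0, 3.0, 15.0, 28.0, 22.0, 18.0, 15.0, 0.0 cfs.
ΣQ_DR = 101.0 cfs.
With Δt = 1.5 h = 5400 s, V = ΣQ_DR · Δt = 101.0 × 5400 = 5.45 × 10^5 ft³ = 12.5 acre-ft.

V ≈ 12.5 acre-ft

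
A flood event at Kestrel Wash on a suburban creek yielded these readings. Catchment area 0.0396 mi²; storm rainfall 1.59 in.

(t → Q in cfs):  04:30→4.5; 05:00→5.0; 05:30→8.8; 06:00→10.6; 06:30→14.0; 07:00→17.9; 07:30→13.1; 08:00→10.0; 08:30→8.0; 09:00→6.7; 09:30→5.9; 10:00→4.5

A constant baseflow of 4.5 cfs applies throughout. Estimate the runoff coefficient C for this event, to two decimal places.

C ≈ 0.68

ΣQ_DR = 55.00 cfs; V = ΣQ_DR·Δt = 99000 ft³.
Runoff depth d = V / A = 1.076 in.
C = d / P = 1.076 / 1.59 = 0.68.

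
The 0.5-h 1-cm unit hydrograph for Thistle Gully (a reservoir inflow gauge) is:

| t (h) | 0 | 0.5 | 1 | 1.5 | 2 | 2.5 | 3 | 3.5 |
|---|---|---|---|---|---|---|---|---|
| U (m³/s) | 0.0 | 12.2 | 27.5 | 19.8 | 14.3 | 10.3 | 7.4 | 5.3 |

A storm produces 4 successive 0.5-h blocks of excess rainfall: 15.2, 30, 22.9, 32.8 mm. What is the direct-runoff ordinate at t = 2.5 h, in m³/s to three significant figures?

Q ≈ 194 m³/s

By discrete convolution, Q_j = Σ (P_i / 10 mm) · U_{j−i}.
At t = 2.5 h (j=5): Q = (15.2/10)·10.3 + (30/10)·14.3 + (22.9/10)·19.8 + (32.8/10)·27.5 = 194 m³/s.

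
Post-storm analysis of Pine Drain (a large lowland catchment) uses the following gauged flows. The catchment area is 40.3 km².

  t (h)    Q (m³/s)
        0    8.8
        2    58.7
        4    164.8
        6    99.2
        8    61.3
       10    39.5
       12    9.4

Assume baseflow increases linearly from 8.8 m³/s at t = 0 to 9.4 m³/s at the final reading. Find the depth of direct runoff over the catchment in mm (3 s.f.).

d ≈ 67.5 mm

Direct runoff: 0.00, 49.80, 155.80, 90.10, 52.10, 30.20, 0.00 m³/s; ΣQ_DR = 378.0 m³/s.
V = ΣQ_DR · Δt = 378.0 × 7200 s = 2.722 × 10^6 m³.
Over A = 40.3 km², depth = V / A = 67.5 mm.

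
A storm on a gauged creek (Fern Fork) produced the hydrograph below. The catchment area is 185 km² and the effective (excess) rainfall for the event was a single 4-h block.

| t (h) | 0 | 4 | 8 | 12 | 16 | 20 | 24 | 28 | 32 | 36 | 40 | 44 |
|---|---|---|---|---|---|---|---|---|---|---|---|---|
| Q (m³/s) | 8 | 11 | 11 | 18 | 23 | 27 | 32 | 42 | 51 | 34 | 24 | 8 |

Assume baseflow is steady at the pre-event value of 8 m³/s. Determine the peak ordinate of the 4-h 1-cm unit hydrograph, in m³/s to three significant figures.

U_p ≈ 28.6 m³/s

Direct runoff: 0.0, 3.0, 3.0, 10.0, 15.0, 19.0, 24.0, 34.0, 43.0, 26.0, 16.0, 0.0 m³/s; ΣQ_DR = 193.0 m³/s, peak = 43.0 m³/s.
Runoff depth d = ΣQ_DR·Δt / A = 193.0 × 14400 / (185 km²) = 15.02 mm.
The 1-cm UH is the DRH scaled by (10 mm)/d, so U_p = 43.0 × 10/15.02 = 28.6 m³/s.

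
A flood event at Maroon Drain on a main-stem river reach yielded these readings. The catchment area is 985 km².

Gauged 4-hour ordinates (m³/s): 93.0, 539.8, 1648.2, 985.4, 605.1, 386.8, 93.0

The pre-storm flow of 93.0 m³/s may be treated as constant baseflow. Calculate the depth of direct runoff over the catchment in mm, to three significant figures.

Direct runoff: 0.0, 446.8, 1555.2, 892.4, 512.1, 293.8, 0.0 m³/s; ΣQ_DR = 3700 m³/s.
V = ΣQ_DR · Δt = 3700 × 14400 s = 5.328 × 10^7 m³.
Over A = 985 km², depth = V / A = 54.1 mm.

d ≈ 54.1 mm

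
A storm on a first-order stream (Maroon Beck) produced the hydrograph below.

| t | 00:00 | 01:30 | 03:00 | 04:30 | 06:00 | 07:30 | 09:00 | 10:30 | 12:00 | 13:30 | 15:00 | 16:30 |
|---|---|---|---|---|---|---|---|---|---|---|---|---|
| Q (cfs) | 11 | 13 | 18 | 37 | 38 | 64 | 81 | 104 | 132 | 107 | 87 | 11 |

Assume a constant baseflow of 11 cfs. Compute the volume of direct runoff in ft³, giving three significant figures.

V ≈ 3.08 × 10^6 ft³

Direct-runoff ordinates (Q − Q_b): 0.0, 2.0, 7.0, 26.0, 27.0, 53.0, 70.0, 93.0, 121.0, 96.0, 76.0, 0.0 cfs.
ΣQ_DR = 571.0 cfs.
With Δt = 1.5 h = 5400 s, V = ΣQ_DR · Δt = 571.0 × 5400 = 3.08 × 10^6 ft³.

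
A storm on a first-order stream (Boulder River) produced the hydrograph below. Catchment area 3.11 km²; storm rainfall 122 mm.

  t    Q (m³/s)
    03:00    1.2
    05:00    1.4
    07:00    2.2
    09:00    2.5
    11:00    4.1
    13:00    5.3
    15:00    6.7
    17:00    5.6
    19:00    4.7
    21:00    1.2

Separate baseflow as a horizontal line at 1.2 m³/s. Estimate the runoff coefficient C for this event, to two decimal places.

C ≈ 0.43

ΣQ_DR = 22.90 m³/s; V = ΣQ_DR·Δt = 1.649 × 10^5 m³.
Runoff depth d = V / A = 53.02 mm.
C = d / P = 53.02 / 122 = 0.43.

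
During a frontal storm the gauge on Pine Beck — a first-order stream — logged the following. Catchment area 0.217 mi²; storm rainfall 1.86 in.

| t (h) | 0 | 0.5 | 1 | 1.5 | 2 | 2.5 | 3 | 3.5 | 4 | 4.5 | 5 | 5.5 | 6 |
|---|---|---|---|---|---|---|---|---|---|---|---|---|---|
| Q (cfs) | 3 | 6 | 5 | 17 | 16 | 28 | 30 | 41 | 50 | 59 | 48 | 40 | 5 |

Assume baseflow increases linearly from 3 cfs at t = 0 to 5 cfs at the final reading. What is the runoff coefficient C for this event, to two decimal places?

ΣQ_DR = 296.0 cfs; V = ΣQ_DR·Δt = 5.328 × 10^5 ft³.
Runoff depth d = V / A = 1.057 in.
C = d / P = 1.057 / 1.86 = 0.57.

C ≈ 0.57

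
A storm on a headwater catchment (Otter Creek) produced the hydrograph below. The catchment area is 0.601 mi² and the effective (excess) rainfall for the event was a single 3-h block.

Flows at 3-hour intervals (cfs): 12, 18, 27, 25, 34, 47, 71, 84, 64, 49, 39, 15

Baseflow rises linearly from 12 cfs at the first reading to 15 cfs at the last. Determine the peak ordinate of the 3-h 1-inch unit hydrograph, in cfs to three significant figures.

U_p ≈ 28.1 cfs

Direct runoff: 0.00, 5.73, 14.45, 12.18, 20.91, 33.64, 57.36, 70.09, 49.82, 34.55, 24.27, 0.00 cfs; ΣQ_DR = 323.0 cfs, peak = 70.09 cfs.
Runoff depth d = ΣQ_DR·Δt / A = 323.0 × 10800 / (0.601 mi²) = 2.498 in.
The 1-inch UH is the DRH scaled by (1 in)/d, so U_p = 70.09 × 1/2.498 = 28.1 cfs.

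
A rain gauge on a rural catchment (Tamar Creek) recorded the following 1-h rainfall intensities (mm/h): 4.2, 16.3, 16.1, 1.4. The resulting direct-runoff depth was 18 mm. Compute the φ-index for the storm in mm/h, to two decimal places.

Only the 2 blocks with intensity above φ contribute runoff: 16.3, 16.1 mm/h.
Σ(I−φ)·Δt = d  ⇒  (16.3+16.1 − 2φ)·1 = 18
φ = (32.40 − 18/1) / 2 = 7.20 mm/h.

φ ≈ 7.20 mm/h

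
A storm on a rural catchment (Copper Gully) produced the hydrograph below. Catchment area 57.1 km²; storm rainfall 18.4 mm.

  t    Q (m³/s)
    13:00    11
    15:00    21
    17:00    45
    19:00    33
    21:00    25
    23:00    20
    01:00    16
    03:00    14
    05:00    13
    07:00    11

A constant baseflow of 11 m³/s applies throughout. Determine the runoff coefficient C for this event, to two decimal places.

ΣQ_DR = 99.00 m³/s; V = ΣQ_DR·Δt = 7.128 × 10^5 m³.
Runoff depth d = V / A = 12.48 mm.
C = d / P = 12.48 / 18.4 = 0.68.

C ≈ 0.68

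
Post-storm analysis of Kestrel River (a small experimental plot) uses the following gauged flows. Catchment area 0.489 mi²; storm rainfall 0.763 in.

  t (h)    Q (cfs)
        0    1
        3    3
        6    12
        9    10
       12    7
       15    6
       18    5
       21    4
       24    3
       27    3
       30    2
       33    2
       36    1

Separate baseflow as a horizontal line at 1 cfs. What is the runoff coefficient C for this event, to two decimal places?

C ≈ 0.57

ΣQ_DR = 46.00 cfs; V = ΣQ_DR·Δt = 4.968 × 10^5 ft³.
Runoff depth d = V / A = 0.4373 in.
C = d / P = 0.4373 / 0.763 = 0.57.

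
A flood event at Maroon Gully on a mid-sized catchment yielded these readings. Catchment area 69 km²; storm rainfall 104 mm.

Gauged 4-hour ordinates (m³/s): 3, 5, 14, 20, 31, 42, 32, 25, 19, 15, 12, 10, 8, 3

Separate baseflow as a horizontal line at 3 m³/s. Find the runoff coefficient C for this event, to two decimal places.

ΣQ_DR = 197.0 m³/s; V = ΣQ_DR·Δt = 2.837 × 10^6 m³.
Runoff depth d = V / A = 41.11 mm.
C = d / P = 41.11 / 104 = 0.40.

C ≈ 0.40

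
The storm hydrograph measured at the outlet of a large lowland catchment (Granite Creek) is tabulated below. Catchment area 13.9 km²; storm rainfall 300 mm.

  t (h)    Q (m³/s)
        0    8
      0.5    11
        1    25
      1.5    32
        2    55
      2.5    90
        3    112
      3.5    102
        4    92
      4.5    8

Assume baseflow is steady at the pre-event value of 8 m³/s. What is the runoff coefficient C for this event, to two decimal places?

C ≈ 0.20

ΣQ_DR = 455.0 m³/s; V = ΣQ_DR·Δt = 8.190 × 10^5 m³.
Runoff depth d = V / A = 58.92 mm.
C = d / P = 58.92 / 300 = 0.20.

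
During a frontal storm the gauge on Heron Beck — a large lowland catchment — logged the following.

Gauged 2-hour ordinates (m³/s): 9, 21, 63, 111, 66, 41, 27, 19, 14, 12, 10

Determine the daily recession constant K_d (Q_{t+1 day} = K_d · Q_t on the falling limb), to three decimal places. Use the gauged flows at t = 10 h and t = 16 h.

K_d ≈ 0.014

Between t = 10 h and t = 16 h the flow falls from 41 to 14 m³/s over 3×2 h = 6 h.
Per-interval ratio K = (14/41)^(1/3) = 0.6990; K_d = K^(24/2) = 0.014.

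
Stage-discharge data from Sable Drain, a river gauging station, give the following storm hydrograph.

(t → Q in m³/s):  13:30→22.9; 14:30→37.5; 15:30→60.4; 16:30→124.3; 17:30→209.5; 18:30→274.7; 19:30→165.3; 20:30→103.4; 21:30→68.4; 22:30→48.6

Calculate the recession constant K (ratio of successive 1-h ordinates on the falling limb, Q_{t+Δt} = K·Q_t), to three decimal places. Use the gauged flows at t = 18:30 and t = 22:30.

K ≈ 0.649

Using the recession-limb readings at t = 18:30 and t = 22:30: Q falls from 274.7 to 48.6 m³/s over 4 intervals.
K = (Q₂/Q₁)^(1/4) = (48.6/274.7)^(1/4) = 0.649.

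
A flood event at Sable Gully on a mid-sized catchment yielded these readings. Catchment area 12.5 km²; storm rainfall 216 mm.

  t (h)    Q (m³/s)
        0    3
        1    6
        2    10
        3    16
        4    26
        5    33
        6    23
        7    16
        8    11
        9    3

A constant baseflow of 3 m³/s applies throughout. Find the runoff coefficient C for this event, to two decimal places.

C ≈ 0.16

ΣQ_DR = 117.0 m³/s; V = ΣQ_DR·Δt = 4.212 × 10^5 m³.
Runoff depth d = V / A = 33.70 mm.
C = d / P = 33.70 / 216 = 0.16.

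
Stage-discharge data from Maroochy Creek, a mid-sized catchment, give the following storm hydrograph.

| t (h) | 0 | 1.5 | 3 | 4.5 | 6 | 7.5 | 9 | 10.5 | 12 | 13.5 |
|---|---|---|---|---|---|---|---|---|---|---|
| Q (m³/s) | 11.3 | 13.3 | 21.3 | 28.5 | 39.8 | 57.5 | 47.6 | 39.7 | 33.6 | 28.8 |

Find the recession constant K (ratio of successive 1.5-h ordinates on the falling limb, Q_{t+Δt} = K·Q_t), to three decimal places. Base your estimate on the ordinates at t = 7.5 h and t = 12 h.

K ≈ 0.836

Using the recession-limb readings at t = 7.5 h and t = 12 h: Q falls from 57.5 to 33.6 m³/s over 3 intervals.
K = (Q₂/Q₁)^(1/3) = (33.6/57.5)^(1/3) = 0.836.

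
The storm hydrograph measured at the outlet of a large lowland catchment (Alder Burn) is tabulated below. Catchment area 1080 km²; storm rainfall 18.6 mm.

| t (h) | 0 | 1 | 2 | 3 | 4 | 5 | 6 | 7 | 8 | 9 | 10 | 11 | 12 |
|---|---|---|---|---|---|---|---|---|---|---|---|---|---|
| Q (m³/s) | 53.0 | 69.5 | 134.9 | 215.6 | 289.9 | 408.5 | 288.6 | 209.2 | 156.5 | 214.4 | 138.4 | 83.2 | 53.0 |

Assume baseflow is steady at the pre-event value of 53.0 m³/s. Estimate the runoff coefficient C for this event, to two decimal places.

C ≈ 0.29

ΣQ_DR = 1626 m³/s; V = ΣQ_DR·Δt = 5.853 × 10^6 m³.
Runoff depth d = V / A = 5.419 mm.
C = d / P = 5.419 / 18.6 = 0.29.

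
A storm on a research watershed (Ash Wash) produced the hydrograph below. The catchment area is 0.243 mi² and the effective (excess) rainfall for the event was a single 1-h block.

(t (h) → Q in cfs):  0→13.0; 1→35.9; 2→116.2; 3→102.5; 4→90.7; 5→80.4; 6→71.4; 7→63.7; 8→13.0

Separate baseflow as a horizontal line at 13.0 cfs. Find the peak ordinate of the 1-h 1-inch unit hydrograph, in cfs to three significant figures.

Direct runoff: 0.0, 22.9, 103.2, 89.5, 77.7, 67.4, 58.4, 50.7, 0.0 cfs; ΣQ_DR = 469.8 cfs, peak = 103.2 cfs.
Runoff depth d = ΣQ_DR·Δt / A = 469.8 × 3600 / (0.243 mi²) = 2.996 in.
The 1-inch UH is the DRH scaled by (1 in)/d, so U_p = 103.2 × 1/2.996 = 34.4 cfs.

U_p ≈ 34.4 cfs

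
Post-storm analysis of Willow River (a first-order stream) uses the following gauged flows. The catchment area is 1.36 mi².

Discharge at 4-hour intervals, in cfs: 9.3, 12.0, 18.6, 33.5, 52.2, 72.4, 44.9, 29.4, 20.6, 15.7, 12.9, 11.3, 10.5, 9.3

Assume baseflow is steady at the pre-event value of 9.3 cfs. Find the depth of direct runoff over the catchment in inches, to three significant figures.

Direct runoff: 0.0, 2.7, 9.3, 24.2, 42.9, 63.1, 35.6, 20.1, 11.3, 6.4, 3.6, 2.0, 1.2, 0.0 cfs; ΣQ_DR = 222.4 cfs.
V = ΣQ_DR · Δt = 222.4 × 14400 s = 3.203 × 10^6 ft³.
Over A = 1.36 mi², depth = V / A = 1.01 in.

d ≈ 1.01 in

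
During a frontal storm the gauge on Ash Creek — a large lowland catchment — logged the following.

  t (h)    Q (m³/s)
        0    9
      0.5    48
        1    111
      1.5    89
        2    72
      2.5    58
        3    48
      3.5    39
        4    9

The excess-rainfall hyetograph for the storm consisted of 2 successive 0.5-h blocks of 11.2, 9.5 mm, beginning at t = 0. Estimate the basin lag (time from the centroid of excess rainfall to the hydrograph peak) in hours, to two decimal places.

Centroid of excess rainfall: t_c = Σ P_i·t̄_i / ΣP_i = 0.4795 h (block centres at 0.25, 0.75 h).
Hydrograph peak occurs at t = 1 h, so basin lag t_L = 1 − 0.4795 = 0.52 h.

t_L ≈ 0.52 h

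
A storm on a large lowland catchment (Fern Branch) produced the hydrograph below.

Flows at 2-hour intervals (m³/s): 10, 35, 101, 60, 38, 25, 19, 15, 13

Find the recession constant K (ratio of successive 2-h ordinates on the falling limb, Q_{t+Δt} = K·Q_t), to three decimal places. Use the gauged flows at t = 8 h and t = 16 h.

K ≈ 0.765

Using the recession-limb readings at t = 8 h and t = 16 h: Q falls from 38 to 13 m³/s over 4 intervals.
K = (Q₂/Q₁)^(1/4) = (13/38)^(1/4) = 0.765.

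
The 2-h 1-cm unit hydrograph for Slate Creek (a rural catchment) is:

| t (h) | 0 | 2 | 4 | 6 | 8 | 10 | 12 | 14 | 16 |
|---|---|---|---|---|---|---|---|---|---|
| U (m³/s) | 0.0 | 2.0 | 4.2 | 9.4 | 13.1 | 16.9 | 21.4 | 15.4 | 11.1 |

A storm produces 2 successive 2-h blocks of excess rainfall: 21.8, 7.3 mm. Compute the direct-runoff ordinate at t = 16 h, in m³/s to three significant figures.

Q ≈ 35.4 m³/s

By discrete convolution, Q_j = Σ (P_i / 10 mm) · U_{j−i}.
At t = 16 h (j=8): Q = (21.8/10)·11.1 + (7.3/10)·15.4 = 35.4 m³/s.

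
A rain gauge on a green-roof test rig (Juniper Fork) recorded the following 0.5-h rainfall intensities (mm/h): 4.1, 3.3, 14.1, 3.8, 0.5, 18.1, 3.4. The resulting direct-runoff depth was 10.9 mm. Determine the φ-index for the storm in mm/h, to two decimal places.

Only the 2 blocks with intensity above φ contribute runoff: 14.1, 18.1 mm/h.
Σ(I−φ)·Δt = d  ⇒  (14.1+18.1 − 2φ)·0.5 = 10.9
φ = (32.20 − 10.9/0.5) / 2 = 5.20 mm/h.

φ ≈ 5.20 mm/h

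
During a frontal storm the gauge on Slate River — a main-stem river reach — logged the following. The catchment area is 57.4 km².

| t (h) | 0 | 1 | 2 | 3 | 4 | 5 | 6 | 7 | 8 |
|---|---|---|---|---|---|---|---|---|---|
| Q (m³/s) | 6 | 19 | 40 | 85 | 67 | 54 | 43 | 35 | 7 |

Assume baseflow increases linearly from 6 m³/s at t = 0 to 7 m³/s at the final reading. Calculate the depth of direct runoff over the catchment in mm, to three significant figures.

d ≈ 18.7 mm

Direct runoff: 0.00, 12.88, 33.75, 78.62, 60.50, 47.38, 36.25, 28.12, 0.00 m³/s; ΣQ_DR = 297.5 m³/s.
V = ΣQ_DR · Δt = 297.5 × 3600 s = 1.071 × 10^6 m³.
Over A = 57.4 km², depth = V / A = 18.7 mm.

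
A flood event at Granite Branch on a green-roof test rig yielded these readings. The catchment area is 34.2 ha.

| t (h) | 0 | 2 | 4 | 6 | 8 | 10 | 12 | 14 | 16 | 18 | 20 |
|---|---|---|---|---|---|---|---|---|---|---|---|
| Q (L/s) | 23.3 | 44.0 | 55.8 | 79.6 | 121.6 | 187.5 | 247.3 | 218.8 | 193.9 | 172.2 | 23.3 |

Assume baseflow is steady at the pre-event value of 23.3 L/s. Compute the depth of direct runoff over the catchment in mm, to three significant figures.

Direct runoff: 0.0, 20.7, 32.5, 56.3, 98.3, 164.2, 224.0, 195.5, 170.6, 148.9, 0.0 L/s; ΣQ_DR = 1111 L/s.
V = ΣQ_DR · Δt = 1111 × 7200 s = 7.999 × 10^6 L.
Over A = 34.2 ha, depth = V / A = 23.4 mm.

d ≈ 23.4 mm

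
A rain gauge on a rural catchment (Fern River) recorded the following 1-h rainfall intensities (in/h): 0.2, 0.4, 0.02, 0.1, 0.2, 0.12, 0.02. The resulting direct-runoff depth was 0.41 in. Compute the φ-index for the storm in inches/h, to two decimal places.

φ ≈ 0.13 in/h

Only the 3 blocks with intensity above φ contribute runoff: 0.2, 0.4, 0.2 in/h.
Σ(I−φ)·Δt = d  ⇒  (0.2+0.4+0.2 − 3φ)·1 = 0.41
φ = (0.8000 − 0.41/1) / 3 = 0.13 in/h.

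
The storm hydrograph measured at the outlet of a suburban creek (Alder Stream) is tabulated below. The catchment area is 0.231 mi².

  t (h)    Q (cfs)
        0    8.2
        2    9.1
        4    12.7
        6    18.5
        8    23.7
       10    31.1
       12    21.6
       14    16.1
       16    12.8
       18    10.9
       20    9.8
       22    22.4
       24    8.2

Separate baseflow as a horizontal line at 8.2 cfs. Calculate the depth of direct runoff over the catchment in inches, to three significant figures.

d ≈ 1.32 in

Direct runoff: 0.0, 0.9, 4.5, 10.3, 15.5, 22.9, 13.4, 7.9, 4.6, 2.7, 1.6, 14.2, 0.0 cfs; ΣQ_DR = 98.50 cfs.
V = ΣQ_DR · Δt = 98.50 × 7200 s = 7.092 × 10^5 ft³.
Over A = 0.231 mi², depth = V / A = 1.32 in.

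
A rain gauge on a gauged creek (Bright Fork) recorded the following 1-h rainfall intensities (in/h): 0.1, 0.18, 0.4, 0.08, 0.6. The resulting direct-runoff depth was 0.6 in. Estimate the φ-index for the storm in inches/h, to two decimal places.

Only the 2 blocks with intensity above φ contribute runoff: 0.4, 0.6 in/h.
Σ(I−φ)·Δt = d  ⇒  (0.4+0.6 − 2φ)·1 = 0.6
φ = (1.000 − 0.6/1) / 2 = 0.20 in/h.

φ ≈ 0.20 in/h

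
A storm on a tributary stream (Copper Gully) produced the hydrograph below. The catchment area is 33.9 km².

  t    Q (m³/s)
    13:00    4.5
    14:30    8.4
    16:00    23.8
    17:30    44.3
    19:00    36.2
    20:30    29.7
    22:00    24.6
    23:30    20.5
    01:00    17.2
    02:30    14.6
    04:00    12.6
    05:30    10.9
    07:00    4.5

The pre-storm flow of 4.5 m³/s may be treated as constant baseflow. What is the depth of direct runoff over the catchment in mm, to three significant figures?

d ≈ 30.8 mm

Direct runoff: 0.0, 3.9, 19.3, 39.8, 31.7, 25.2, 20.1, 16.0, 12.7, 10.1, 8.1, 6.4, 0.0 m³/s; ΣQ_DR = 193.3 m³/s.
V = ΣQ_DR · Δt = 193.3 × 5400 s = 1.044 × 10^6 m³.
Over A = 33.9 km², depth = V / A = 30.8 mm.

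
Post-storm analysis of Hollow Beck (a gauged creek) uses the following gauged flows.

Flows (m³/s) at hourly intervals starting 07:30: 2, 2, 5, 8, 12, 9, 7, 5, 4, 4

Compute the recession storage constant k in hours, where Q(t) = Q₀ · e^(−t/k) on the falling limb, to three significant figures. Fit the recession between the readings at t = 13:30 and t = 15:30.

k ≈ 3.57 h

On the falling limb, Q drops from 7 to 4 m³/s between t = 13:30 and t = 15:30 (Δt = 2 h).
k = −Δt / ln(Q₂/Q₁) = −2 / ln(4/7) = 3.57 h.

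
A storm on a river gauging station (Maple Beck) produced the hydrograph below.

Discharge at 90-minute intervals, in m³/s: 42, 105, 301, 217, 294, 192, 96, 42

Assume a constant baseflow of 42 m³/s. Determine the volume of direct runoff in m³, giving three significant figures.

V ≈ 5.15 × 10^6 m³

Direct-runoff ordinates (Q − Q_b): 0.0, 63.0, 259.0, 175.0, 252.0, 150.0, 54.0, 0.0 m³/s.
ΣQ_DR = 953.0 m³/s.
With Δt = 1.5 h = 5400 s, V = ΣQ_DR · Δt = 953.0 × 5400 = 5.15 × 10^6 m³.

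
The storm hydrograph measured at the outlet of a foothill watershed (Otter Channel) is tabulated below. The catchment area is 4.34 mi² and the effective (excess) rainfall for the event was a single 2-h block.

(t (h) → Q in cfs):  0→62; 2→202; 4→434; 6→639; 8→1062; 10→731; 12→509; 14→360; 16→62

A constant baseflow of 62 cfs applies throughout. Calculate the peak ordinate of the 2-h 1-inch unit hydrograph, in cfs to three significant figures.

U_p ≈ 400 cfs

Direct runoff: 0.0, 140.0, 372.0, 577.0, 1000.0, 669.0, 447.0, 298.0, 0.0 cfs; ΣQ_DR = 3503 cfs, peak = 1000.0 cfs.
Runoff depth d = ΣQ_DR·Δt / A = 3503 × 7200 / (4.34 mi²) = 2.501 in.
The 1-inch UH is the DRH scaled by (1 in)/d, so U_p = 1000.0 × 1/2.501 = 400 cfs.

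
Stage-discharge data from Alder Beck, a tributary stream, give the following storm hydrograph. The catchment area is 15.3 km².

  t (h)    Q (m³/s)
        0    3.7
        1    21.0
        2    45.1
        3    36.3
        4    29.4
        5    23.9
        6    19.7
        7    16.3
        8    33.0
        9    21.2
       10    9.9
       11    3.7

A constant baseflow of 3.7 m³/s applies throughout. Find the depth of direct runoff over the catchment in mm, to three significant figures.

d ≈ 51.5 mm

Direct runoff: 0.0, 17.3, 41.4, 32.6, 25.7, 20.2, 16.0, 12.6, 29.3, 17.5, 6.2, 0.0 m³/s; ΣQ_DR = 218.8 m³/s.
V = ΣQ_DR · Δt = 218.8 × 3600 s = 7.877 × 10^5 m³.
Over A = 15.3 km², depth = V / A = 51.5 mm.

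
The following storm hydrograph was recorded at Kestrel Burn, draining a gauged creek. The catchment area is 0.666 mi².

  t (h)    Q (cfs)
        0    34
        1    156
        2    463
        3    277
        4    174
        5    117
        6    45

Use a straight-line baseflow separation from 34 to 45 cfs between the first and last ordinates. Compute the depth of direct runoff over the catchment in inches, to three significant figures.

d ≈ 2.30 in

Direct runoff: 0.00, 120.17, 425.33, 237.50, 132.67, 73.83, 0.00 cfs; ΣQ_DR = 989.5 cfs.
V = ΣQ_DR · Δt = 989.5 × 3600 s = 3.562 × 10^6 ft³.
Over A = 0.666 mi², depth = V / A = 2.30 in.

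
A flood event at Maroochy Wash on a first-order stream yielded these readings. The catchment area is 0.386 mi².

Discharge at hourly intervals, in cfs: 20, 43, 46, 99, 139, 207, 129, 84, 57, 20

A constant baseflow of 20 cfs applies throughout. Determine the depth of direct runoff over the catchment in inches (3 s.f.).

Direct runoff: 0.0, 23.0, 26.0, 79.0, 119.0, 187.0, 109.0, 64.0, 37.0, 0.0 cfs; ΣQ_DR = 644.0 cfs.
V = ΣQ_DR · Δt = 644.0 × 3600 s = 2.318 × 10^6 ft³.
Over A = 0.386 mi², depth = V / A = 2.59 in.

d ≈ 2.59 in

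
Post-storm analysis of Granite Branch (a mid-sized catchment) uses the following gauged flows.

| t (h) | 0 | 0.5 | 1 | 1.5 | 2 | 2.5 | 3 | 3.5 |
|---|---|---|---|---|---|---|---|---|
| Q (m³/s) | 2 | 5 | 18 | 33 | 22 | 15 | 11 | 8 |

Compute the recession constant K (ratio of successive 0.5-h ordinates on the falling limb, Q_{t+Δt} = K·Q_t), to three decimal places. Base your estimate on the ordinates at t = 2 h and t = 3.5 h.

K ≈ 0.714

Using the recession-limb readings at t = 2 h and t = 3.5 h: Q falls from 22 to 8 m³/s over 3 intervals.
K = (Q₂/Q₁)^(1/3) = (8/22)^(1/3) = 0.714.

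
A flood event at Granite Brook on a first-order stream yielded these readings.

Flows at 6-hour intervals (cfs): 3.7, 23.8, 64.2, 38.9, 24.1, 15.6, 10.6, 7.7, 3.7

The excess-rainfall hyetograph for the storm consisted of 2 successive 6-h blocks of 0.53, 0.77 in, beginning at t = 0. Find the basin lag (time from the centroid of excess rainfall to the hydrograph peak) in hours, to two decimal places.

t_L ≈ 5.45 h

Centroid of excess rainfall: t_c = Σ P_i·t̄_i / ΣP_i = 6.5538 h (block centres at 3, 9 h).
Hydrograph peak occurs at t = 12 h, so basin lag t_L = 12 − 6.5538 = 5.45 h.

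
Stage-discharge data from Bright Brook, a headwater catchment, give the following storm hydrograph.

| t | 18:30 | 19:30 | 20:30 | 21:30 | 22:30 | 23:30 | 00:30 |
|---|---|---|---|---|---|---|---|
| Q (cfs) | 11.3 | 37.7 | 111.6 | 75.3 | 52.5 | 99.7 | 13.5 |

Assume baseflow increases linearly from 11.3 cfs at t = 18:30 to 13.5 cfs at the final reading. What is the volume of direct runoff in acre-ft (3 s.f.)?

Direct-runoff ordinates (Q − Q_b): 0.00, 26.03, 99.57, 62.90, 39.73, 86.57, 0.00 cfs.
ΣQ_DR = 314.8 cfs.
With Δt = 1 h = 3600 s, V = ΣQ_DR · Δt = 314.8 × 3600 = 1.13 × 10^6 ft³ = 26.0 acre-ft.

V ≈ 26.0 acre-ft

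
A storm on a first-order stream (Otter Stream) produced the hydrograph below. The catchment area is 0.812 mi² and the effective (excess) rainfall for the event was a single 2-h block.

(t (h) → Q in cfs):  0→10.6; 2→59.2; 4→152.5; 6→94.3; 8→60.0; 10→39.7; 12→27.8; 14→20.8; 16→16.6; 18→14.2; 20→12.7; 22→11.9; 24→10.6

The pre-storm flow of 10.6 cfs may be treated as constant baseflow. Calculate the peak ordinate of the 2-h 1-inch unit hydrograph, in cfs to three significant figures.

Direct runoff: 0.0, 48.6, 141.9, 83.7, 49.4, 29.1, 17.2, 10.2, 6.0, 3.6, 2.1, 1.3, 0.0 cfs; ΣQ_DR = 393.1 cfs, peak = 141.9 cfs.
Runoff depth d = ΣQ_DR·Δt / A = 393.1 × 7200 / (0.812 mi²) = 1.500 in.
The 1-inch UH is the DRH scaled by (1 in)/d, so U_p = 141.9 × 1/1.500 = 94.6 cfs.

U_p ≈ 94.6 cfs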